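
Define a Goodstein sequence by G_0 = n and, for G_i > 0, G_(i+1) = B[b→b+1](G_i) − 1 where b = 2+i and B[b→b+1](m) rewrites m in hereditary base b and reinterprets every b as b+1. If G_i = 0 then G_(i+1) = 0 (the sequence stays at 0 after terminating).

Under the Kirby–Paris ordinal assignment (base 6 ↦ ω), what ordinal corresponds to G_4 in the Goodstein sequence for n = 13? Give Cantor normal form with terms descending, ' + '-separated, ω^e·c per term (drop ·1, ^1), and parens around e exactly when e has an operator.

ω^(ω + 1) + ω^3·3 + ω^2·3 + ω·3 + 1

step 0: 13 = 2^(2 + 1) + 2^2 + 1; sub 3 for 2: 3^(3 + 1) + 3^3 + 1; = 109; G_1 = 109−1 = 108
step 1: 108 = 3^(3 + 1) + 3^3; sub 4 for 3: 4^(4 + 1) + 4^4; = 1280; G_2 = 1280−1 = 1279
step 2: 1279 = 4^(4 + 1) + 3·4^3 + 3·4^2 + 3·4 + 3; sub 5 for 4: 5^(5 + 1) + 3·5^3 + 3·5^2 + 3·5 + 3; = 16093; G_3 = 16093−1 = 16092
step 3: 16092 = 5^(5 + 1) + 3·5^3 + 3·5^2 + 3·5 + 2; sub 6 for 5: 6^(6 + 1) + 3·6^3 + 3·6^2 + 3·6 + 2; = 280712; G_4 = 280712−1 = 280711
step 4: 280711 = 6^(6 + 1) + 3·6^3 + 3·6^2 + 3·6 + 1; sub 7 for 6: 7^(7 + 1) + 3·7^3 + 3·7^2 + 3·7 + 1; = 5765999; G_5 = 5765999−1 = 5765998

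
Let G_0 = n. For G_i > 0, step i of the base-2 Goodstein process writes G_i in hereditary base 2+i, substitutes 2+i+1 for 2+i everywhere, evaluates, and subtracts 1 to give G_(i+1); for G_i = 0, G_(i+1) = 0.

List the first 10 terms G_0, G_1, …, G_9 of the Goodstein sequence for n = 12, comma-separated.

12, 107, 1065, 15685, 280019, 5764910, 134217867, 3486784574, 100000000211, 3138428376974

G_0 = 12. HB_2(12) = 2^(2 + 1) + 2^2. Bump = 108. G_1 = 107.
G_1 = 107. HB_3(107) = 3^(3 + 1) + 2·3^2 + 2·3 + 2. Bump = 1066. G_2 = 1065.
G_2 = 1065. HB_4(1065) = 4^(4 + 1) + 2·4^2 + 2·4 + 1. Bump = 15686. G_3 = 15685.
G_3 = 15685. HB_5(15685) = 5^(5 + 1) + 2·5^2 + 2·5. Bump = 280020. G_4 = 280019.
G_4 = 280019. HB_6(280019) = 6^(6 + 1) + 2·6^2 + 6 + 5. Bump = 5764911. G_5 = 5764910.
G_5 = 5764910. HB_7(5764910) = 7^(7 + 1) + 2·7^2 + 7 + 4. Bump = 134217868. G_6 = 134217867.
G_6 = 134217867. HB_8(134217867) = 8^(8 + 1) + 2·8^2 + 8 + 3. Bump = 3486784575. G_7 = 3486784574.
G_7 = 3486784574. HB_9(3486784574) = 9^(9 + 1) + 2·9^2 + 9 + 2. Bump = 100000000212. G_8 = 100000000211.
G_8 = 100000000211. HB_10(100000000211) = 10^(10 + 1) + 2·10^2 + 10 + 1. Bump = 3138428376975. G_9 = 3138428376974.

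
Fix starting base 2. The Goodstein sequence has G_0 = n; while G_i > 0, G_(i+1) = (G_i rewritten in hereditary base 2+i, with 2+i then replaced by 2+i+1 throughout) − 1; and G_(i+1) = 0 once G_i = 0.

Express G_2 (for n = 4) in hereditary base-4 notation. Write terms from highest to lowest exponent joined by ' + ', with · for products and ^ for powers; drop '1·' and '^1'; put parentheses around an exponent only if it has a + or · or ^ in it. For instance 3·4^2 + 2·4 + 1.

2·4^2 + 2·4 + 1

step 0: 4 = 2^2; sub 3 for 2: 3^3; = 27; G_1 = 27−1 = 26
step 1: 26 = 2·3^2 + 2·3 + 2; sub 4 for 3: 2·4^2 + 2·4 + 2; = 42; G_2 = 42−1 = 41
step 2: 41 = 2·4^2 + 2·4 + 1; sub 5 for 4: 2·5^2 + 2·5 + 1; = 61; G_3 = 61−1 = 60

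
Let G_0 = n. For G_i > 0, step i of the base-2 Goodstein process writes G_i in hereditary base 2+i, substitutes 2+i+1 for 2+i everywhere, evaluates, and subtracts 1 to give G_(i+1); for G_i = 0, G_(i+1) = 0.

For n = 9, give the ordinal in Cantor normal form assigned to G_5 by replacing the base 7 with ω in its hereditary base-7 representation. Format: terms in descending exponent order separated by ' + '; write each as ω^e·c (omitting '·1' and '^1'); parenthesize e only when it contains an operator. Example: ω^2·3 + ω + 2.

step 0: 9 = 2^(2 + 1) + 1; sub 3 for 2: 3^(3 + 1) + 1; = 82; G_1 = 82−1 = 81
step 1: 81 = 3^(3 + 1); sub 4 for 3: 4^(4 + 1); = 1024; G_2 = 1024−1 = 1023
step 2: 1023 = 3·4^4 + 3·4^3 + 3·4^2 + 3·4 + 3; sub 5 for 4: 3·5^5 + 3·5^3 + 3·5^2 + 3·5 + 3; = 9843; G_3 = 9843−1 = 9842
step 3: 9842 = 3·5^5 + 3·5^3 + 3·5^2 + 3·5 + 2; sub 6 for 5: 3·6^6 + 3·6^3 + 3·6^2 + 3·6 + 2; = 140744; G_4 = 140744−1 = 140743
step 4: 140743 = 3·6^6 + 3·6^3 + 3·6^2 + 3·6 + 1; sub 7 for 6: 3·7^7 + 3·7^3 + 3·7^2 + 3·7 + 1; = 2471827; G_5 = 2471827−1 = 2471826
step 5: 2471826 = 3·7^7 + 3·7^3 + 3·7^2 + 3·7; sub 8 for 7: 3·8^8 + 3·8^3 + 3·8^2 + 3·8; = 50333400; G_6 = 50333400−1 = 50333399

ω^ω·3 + ω^3·3 + ω^2·3 + ω·3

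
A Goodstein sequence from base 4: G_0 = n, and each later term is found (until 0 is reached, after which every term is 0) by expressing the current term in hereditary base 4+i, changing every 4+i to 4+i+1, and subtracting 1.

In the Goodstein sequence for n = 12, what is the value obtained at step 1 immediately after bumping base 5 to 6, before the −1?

G_0=12  [base 4] 3·4  →[4↦5]→  3·5 = 15  −1 ⇒ G_1=14
G_1=14  [base 5] 2·5 + 4  →[5↦6]→  2·6 + 4 = 16  −1 ⇒ G_2=15

16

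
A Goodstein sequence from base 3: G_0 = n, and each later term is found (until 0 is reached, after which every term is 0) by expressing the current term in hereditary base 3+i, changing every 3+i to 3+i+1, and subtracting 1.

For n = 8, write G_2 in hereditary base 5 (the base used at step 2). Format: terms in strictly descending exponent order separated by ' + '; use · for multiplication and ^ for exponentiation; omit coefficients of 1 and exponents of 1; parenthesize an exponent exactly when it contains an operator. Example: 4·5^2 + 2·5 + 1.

8 —HB3→ 2·3 + 2 —bump→ 2·4 + 2 = 10 —(−1)→ 9
9 —HB4→ 2·4 + 1 —bump→ 2·5 + 1 = 11 —(−1)→ 10
10 —HB5→ 2·5 —bump→ 2·6 = 12 —(−1)→ 11

2·5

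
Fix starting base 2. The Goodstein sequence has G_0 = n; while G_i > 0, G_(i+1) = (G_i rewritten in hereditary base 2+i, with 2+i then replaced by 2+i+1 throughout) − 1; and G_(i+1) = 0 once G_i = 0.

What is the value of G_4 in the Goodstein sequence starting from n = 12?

280019

G_0 = 12. HB_2(12) = 2^(2 + 1) + 2^2. Bump = 108. G_1 = 107.
G_1 = 107. HB_3(107) = 3^(3 + 1) + 2·3^2 + 2·3 + 2. Bump = 1066. G_2 = 1065.
G_2 = 1065. HB_4(1065) = 4^(4 + 1) + 2·4^2 + 2·4 + 1. Bump = 15686. G_3 = 15685.
G_3 = 15685. HB_5(15685) = 5^(5 + 1) + 2·5^2 + 2·5. Bump = 280020. G_4 = 280019.
G_4 = 280019. HB_6(280019) = 6^(6 + 1) + 2·6^2 + 6 + 5. Bump = 5764911. G_5 = 5764910.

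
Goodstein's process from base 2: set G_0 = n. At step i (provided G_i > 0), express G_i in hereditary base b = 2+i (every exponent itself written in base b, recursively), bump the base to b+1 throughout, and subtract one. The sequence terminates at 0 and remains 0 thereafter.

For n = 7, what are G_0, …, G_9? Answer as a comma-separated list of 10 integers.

7, 30, 259, 3127, 46657, 823543, 16777215, 37665879, 77777775, 150051213

[0] 7 ≡ 2^2 + 2 + 1 (base 2). Lift 3: 31. −1: 30.
[1] 30 ≡ 3^3 + 3 (base 3). Lift 4: 260. −1: 259.
[2] 259 ≡ 4^4 + 3 (base 4). Lift 5: 3128. −1: 3127.
[3] 3127 ≡ 5^5 + 2 (base 5). Lift 6: 46658. −1: 46657.
[4] 46657 ≡ 6^6 + 1 (base 6). Lift 7: 823544. −1: 823543.
[5] 823543 ≡ 7^7 (base 7). Lift 8: 16777216. −1: 16777215.
[6] 16777215 ≡ 7·8^7 + 7·8^6 + 7·8^5 + 7·8^4 + 7·8^3 + 7·8^2 + 7·8 + 7 (base 8). Lift 9: 37665880. −1: 37665879.
[7] 37665879 ≡ 7·9^7 + 7·9^6 + 7·9^5 + 7·9^4 + 7·9^3 + 7·9^2 + 7·9 + 6 (base 9). Lift 10: 77777776. −1: 77777775.
[8] 77777775 ≡ 7·10^7 + 7·10^6 + 7·10^5 + 7·10^4 + 7·10^3 + 7·10^2 + 7·10 + 5 (base 10). Lift 11: 150051214. −1: 150051213.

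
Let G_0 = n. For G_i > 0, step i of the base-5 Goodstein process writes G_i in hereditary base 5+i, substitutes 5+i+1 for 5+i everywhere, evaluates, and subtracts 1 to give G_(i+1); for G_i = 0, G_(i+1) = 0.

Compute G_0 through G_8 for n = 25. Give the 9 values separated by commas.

25 —HB5→ 5^2 —bump→ 6^2 = 36 —(−1)→ 35
35 —HB6→ 5·6 + 5 —bump→ 5·7 + 5 = 40 —(−1)→ 39
39 —HB7→ 5·7 + 4 —bump→ 5·8 + 4 = 44 —(−1)→ 43
43 —HB8→ 5·8 + 3 —bump→ 5·9 + 3 = 48 —(−1)→ 47
47 —HB9→ 5·9 + 2 —bump→ 5·10 + 2 = 52 —(−1)→ 51
51 —HB10→ 5·10 + 1 —bump→ 5·11 + 1 = 56 —(−1)→ 55
55 —HB11→ 5·11 —bump→ 5·12 = 60 —(−1)→ 59
59 —HB12→ 4·12 + 11 —bump→ 4·13 + 11 = 63 —(−1)→ 62

25, 35, 39, 43, 47, 51, 55, 59, 62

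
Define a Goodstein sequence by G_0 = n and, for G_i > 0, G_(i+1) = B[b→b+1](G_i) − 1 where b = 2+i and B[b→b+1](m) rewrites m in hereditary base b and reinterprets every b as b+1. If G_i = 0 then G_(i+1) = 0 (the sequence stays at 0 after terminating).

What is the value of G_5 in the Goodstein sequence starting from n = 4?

109

step 0: 4 = 2^2; sub 3 for 2: 3^3; = 27; G_1 = 27−1 = 26
step 1: 26 = 2·3^2 + 2·3 + 2; sub 4 for 3: 2·4^2 + 2·4 + 2; = 42; G_2 = 42−1 = 41
step 2: 41 = 2·4^2 + 2·4 + 1; sub 5 for 4: 2·5^2 + 2·5 + 1; = 61; G_3 = 61−1 = 60
step 3: 60 = 2·5^2 + 2·5; sub 6 for 5: 2·6^2 + 2·6; = 84; G_4 = 84−1 = 83
step 4: 83 = 2·6^2 + 6 + 5; sub 7 for 6: 2·7^2 + 7 + 5; = 110; G_5 = 110−1 = 109
step 5: 109 = 2·7^2 + 7 + 4; sub 8 for 7: 2·8^2 + 8 + 4; = 140; G_6 = 140−1 = 139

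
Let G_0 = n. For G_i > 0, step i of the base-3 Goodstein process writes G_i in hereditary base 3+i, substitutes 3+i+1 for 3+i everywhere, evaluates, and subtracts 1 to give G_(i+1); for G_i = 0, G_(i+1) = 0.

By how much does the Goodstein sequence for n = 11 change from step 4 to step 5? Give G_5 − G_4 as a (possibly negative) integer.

base 3: 11 = 3^2 + 2; at 4: 4^2 + 2 = 18; next = 17
base 4: 17 = 4^2 + 1; at 5: 5^2 + 1 = 26; next = 25
base 5: 25 = 5^2; at 6: 6^2 = 36; next = 35
base 6: 35 = 5·6 + 5; at 7: 5·7 + 5 = 40; next = 39
base 7: 39 = 5·7 + 4; at 8: 5·8 + 4 = 44; next = 43

4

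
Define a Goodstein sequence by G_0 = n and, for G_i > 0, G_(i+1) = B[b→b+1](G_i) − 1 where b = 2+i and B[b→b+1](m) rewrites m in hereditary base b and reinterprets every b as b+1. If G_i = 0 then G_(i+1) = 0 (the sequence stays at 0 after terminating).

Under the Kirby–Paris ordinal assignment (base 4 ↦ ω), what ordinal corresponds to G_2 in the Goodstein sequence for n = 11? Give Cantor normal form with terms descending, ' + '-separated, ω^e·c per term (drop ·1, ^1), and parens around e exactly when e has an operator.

ω^(ω + 1) + 3

G_0 = 11. HB_2(11) = 2^(2 + 1) + 2 + 1. Bump = 85. G_1 = 84.
G_1 = 84. HB_3(84) = 3^(3 + 1) + 3. Bump = 1028. G_2 = 1027.
G_2 = 1027. HB_4(1027) = 4^(4 + 1) + 3. Bump = 15628. G_3 = 15627.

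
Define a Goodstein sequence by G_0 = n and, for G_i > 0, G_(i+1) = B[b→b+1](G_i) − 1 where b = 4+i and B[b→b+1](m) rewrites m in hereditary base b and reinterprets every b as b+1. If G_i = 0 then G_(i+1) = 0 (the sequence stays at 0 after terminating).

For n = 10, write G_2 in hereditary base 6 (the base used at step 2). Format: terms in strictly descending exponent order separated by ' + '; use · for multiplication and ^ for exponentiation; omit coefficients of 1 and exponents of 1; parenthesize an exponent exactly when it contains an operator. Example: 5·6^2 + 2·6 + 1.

2·6

G_0=10  [base 4] 2·4 + 2  →[4↦5]→  2·5 + 2 = 12  −1 ⇒ G_1=11
G_1=11  [base 5] 2·5 + 1  →[5↦6]→  2·6 + 1 = 13  −1 ⇒ G_2=12
G_2=12  [base 6] 2·6  →[6↦7]→  2·7 = 14  −1 ⇒ G_3=13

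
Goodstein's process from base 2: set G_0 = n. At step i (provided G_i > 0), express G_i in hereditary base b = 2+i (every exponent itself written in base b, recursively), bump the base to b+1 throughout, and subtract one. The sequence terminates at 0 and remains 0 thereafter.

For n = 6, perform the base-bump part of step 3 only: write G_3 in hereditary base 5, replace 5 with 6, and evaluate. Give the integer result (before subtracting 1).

46656

step 0: 6 = 2^2 + 2; sub 3 for 2: 3^3 + 3; = 30; G_1 = 30−1 = 29
step 1: 29 = 3^3 + 2; sub 4 for 3: 4^4 + 2; = 258; G_2 = 258−1 = 257
step 2: 257 = 4^4 + 1; sub 5 for 4: 5^5 + 1; = 3126; G_3 = 3126−1 = 3125
step 3: 3125 = 5^5; sub 6 for 5: 6^6; = 46656; G_4 = 46656−1 = 46655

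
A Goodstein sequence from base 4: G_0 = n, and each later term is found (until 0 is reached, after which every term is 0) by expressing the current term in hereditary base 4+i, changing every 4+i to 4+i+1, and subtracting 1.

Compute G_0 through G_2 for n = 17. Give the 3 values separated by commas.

17, 25, 35

(0) 17|_4 = 4^2 + 1 ↦ 5^2 + 1|_5 = 26 ⇒ 25
(1) 25|_5 = 5^2 ↦ 6^2|_6 = 36 ⇒ 35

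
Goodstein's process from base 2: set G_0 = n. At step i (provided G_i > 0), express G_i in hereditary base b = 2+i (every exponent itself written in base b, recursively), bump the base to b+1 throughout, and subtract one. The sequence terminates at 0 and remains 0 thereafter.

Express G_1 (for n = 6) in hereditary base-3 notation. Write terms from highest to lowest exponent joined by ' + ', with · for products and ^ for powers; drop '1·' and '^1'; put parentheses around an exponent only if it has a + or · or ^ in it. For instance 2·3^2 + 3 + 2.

G_0 = 6. HB_2(6) = 2^2 + 2. Bump = 30. G_1 = 29.
G_1 = 29. HB_3(29) = 3^3 + 2. Bump = 258. G_2 = 257.

3^3 + 2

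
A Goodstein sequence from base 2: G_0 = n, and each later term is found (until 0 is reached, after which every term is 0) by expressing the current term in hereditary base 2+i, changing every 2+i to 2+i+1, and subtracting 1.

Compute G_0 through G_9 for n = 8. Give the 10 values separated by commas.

8, 80, 553, 6310, 93395, 1647195, 33554571, 774841151, 20000000211, 570623341475

[0] 8 ≡ 2^(2 + 1) (base 2). Lift 3: 81. −1: 80.
[1] 80 ≡ 2·3^3 + 2·3^2 + 2·3 + 2 (base 3). Lift 4: 554. −1: 553.
[2] 553 ≡ 2·4^4 + 2·4^2 + 2·4 + 1 (base 4). Lift 5: 6311. −1: 6310.
[3] 6310 ≡ 2·5^5 + 2·5^2 + 2·5 (base 5). Lift 6: 93396. −1: 93395.
[4] 93395 ≡ 2·6^6 + 2·6^2 + 6 + 5 (base 6). Lift 7: 1647196. −1: 1647195.
[5] 1647195 ≡ 2·7^7 + 2·7^2 + 7 + 4 (base 7). Lift 8: 33554572. −1: 33554571.
[6] 33554571 ≡ 2·8^8 + 2·8^2 + 8 + 3 (base 8). Lift 9: 774841152. −1: 774841151.
[7] 774841151 ≡ 2·9^9 + 2·9^2 + 9 + 2 (base 9). Lift 10: 20000000212. −1: 20000000211.
[8] 20000000211 ≡ 2·10^10 + 2·10^2 + 10 + 1 (base 10). Lift 11: 570623341476. −1: 570623341475.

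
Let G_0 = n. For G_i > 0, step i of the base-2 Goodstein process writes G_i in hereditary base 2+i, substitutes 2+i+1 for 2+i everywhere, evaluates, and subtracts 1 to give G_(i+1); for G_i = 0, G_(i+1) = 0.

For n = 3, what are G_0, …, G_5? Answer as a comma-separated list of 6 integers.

3, 3, 3, 2, 1, 0

i=0: 3 = 2 + 1 (b=2); 2→3: 3 + 1 = 4; 4−1 = 3
i=1: 3 = 3 (b=3); 3→4: 4 = 4; 4−1 = 3
i=2: 3 = 3 (b=4); 4→5: 3 = 3; 3−1 = 2
i=3: 2 = 2 (b=5); 5→6: 2 = 2; 2−1 = 1
i=4: 1 = 1 (b=6); 6→7: 1 = 1; 1−1 = 0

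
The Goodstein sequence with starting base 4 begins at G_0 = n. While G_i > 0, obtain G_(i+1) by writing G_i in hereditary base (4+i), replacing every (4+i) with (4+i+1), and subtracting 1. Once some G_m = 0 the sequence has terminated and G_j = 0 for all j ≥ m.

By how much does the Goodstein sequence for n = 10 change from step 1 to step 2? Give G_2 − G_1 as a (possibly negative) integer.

base 4: 10 = 2·4 + 2; at 5: 2·5 + 2 = 12; next = 11
base 5: 11 = 2·5 + 1; at 6: 2·6 + 1 = 13; next = 12

1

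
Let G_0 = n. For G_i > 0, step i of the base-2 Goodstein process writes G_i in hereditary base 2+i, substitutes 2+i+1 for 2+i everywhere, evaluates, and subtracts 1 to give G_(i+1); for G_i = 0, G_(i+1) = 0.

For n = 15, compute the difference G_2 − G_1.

1172

i=0: 15 = 2^(2 + 1) + 2^2 + 2 + 1 (b=2); 2→3: 3^(3 + 1) + 3^3 + 3 + 1 = 112; 112−1 = 111
i=1: 111 = 3^(3 + 1) + 3^3 + 3 (b=3); 3→4: 4^(4 + 1) + 4^4 + 4 = 1284; 1284−1 = 1283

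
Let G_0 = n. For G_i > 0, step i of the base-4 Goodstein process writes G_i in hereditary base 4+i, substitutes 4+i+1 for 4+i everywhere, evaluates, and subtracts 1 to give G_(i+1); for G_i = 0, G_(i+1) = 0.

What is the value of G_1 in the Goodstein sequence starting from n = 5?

5

i=0: 5 = 4 + 1 (b=4); 4→5: 5 + 1 = 6; 6−1 = 5
i=1: 5 = 5 (b=5); 5→6: 6 = 6; 6−1 = 5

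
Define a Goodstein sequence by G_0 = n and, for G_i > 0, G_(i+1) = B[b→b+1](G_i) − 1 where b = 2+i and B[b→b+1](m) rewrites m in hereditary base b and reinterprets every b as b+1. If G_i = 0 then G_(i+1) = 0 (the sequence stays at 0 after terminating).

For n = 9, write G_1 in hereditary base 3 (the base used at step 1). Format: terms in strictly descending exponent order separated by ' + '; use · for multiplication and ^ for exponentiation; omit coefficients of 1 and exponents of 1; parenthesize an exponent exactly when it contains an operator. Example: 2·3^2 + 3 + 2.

base 2: 9 = 2^(2 + 1) + 1; at 3: 3^(3 + 1) + 1 = 82; next = 81
base 3: 81 = 3^(3 + 1); at 4: 4^(4 + 1) = 1024; next = 1023

3^(3 + 1)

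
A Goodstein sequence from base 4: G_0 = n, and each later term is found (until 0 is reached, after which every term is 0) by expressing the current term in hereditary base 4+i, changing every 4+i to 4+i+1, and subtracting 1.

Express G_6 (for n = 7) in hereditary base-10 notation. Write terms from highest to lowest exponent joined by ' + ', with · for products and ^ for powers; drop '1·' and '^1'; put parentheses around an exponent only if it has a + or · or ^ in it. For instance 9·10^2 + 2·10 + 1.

7 —HB4→ 4 + 3 —bump→ 5 + 3 = 8 —(−1)→ 7
7 —HB5→ 5 + 2 —bump→ 6 + 2 = 8 —(−1)→ 7
7 —HB6→ 6 + 1 —bump→ 7 + 1 = 8 —(−1)→ 7
7 —HB7→ 7 —bump→ 8 = 8 —(−1)→ 7
7 —HB8→ 7 —bump→ 7 = 7 —(−1)→ 6
6 —HB9→ 6 —bump→ 6 = 6 —(−1)→ 5
5 —HB10→ 5 —bump→ 5 = 5 —(−1)→ 4

5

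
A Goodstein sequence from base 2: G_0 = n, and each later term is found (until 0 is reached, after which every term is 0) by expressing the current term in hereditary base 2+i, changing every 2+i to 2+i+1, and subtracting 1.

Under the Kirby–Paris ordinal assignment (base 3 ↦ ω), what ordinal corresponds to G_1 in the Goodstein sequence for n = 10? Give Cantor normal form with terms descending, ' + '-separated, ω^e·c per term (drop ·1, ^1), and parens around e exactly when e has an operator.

ω^(ω + 1) + 2

step 0: 10 = 2^(2 + 1) + 2; sub 3 for 2: 3^(3 + 1) + 3; = 84; G_1 = 84−1 = 83
step 1: 83 = 3^(3 + 1) + 2; sub 4 for 3: 4^(4 + 1) + 2; = 1026; G_2 = 1026−1 = 1025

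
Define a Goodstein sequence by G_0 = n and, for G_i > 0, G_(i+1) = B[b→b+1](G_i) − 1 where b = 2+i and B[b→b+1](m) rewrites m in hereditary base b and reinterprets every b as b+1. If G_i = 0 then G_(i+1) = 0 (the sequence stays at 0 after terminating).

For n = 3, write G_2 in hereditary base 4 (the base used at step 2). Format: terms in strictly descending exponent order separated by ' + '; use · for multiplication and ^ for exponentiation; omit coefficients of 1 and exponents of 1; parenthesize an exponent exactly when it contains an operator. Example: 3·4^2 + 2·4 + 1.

3 —HB2→ 2 + 1 —bump→ 3 + 1 = 4 —(−1)→ 3
3 —HB3→ 3 —bump→ 4 = 4 —(−1)→ 3
3 —HB4→ 3 —bump→ 3 = 3 —(−1)→ 2

3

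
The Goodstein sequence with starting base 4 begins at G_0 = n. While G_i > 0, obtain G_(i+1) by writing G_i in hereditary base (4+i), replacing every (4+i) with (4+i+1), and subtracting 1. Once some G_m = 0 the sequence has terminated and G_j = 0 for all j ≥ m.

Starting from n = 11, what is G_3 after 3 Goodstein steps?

(0) 11|_4 = 2·4 + 3 ↦ 2·5 + 3|_5 = 13 ⇒ 12
(1) 12|_5 = 2·5 + 2 ↦ 2·6 + 2|_6 = 14 ⇒ 13
(2) 13|_6 = 2·6 + 1 ↦ 2·7 + 1|_7 = 15 ⇒ 14
(3) 14|_7 = 2·7 ↦ 2·8|_8 = 16 ⇒ 15

14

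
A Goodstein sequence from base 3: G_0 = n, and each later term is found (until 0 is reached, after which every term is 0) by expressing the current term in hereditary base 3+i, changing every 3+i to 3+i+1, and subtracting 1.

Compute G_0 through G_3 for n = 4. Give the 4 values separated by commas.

4, 4, 4, 3

i=0: 4 = 3 + 1 (b=3); 3→4: 4 + 1 = 5; 5−1 = 4
i=1: 4 = 4 (b=4); 4→5: 5 = 5; 5−1 = 4
i=2: 4 = 4 (b=5); 5→6: 4 = 4; 4−1 = 3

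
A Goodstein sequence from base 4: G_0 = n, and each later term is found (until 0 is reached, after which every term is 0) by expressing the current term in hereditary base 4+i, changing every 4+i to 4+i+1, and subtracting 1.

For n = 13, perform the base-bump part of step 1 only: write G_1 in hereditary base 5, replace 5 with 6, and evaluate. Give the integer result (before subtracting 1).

13 —HB4→ 3·4 + 1 —bump→ 3·5 + 1 = 16 —(−1)→ 15
15 —HB5→ 3·5 —bump→ 3·6 = 18 —(−1)→ 17

18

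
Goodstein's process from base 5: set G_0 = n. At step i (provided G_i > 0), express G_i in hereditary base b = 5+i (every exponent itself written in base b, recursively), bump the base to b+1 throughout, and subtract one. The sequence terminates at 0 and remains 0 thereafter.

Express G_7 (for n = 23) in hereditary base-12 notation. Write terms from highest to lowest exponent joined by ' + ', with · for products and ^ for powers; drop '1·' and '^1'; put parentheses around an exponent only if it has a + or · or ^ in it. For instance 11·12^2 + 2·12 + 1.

G_0=23  [base 5] 4·5 + 3  →[5↦6]→  4·6 + 3 = 27  −1 ⇒ G_1=26
G_1=26  [base 6] 4·6 + 2  →[6↦7]→  4·7 + 2 = 30  −1 ⇒ G_2=29
G_2=29  [base 7] 4·7 + 1  →[7↦8]→  4·8 + 1 = 33  −1 ⇒ G_3=32
G_3=32  [base 8] 4·8  →[8↦9]→  4·9 = 36  −1 ⇒ G_4=35
G_4=35  [base 9] 3·9 + 8  →[9↦10]→  3·10 + 8 = 38  −1 ⇒ G_5=37
G_5=37  [base 10] 3·10 + 7  →[10↦11]→  3·11 + 7 = 40  −1 ⇒ G_6=39
G_6=39  [base 11] 3·11 + 6  →[11↦12]→  3·12 + 6 = 42  −1 ⇒ G_7=41

3·12 + 5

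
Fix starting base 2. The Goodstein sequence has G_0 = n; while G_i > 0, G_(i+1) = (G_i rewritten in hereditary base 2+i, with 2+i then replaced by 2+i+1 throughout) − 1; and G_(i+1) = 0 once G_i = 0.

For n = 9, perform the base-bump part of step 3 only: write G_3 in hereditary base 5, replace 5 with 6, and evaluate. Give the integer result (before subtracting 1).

140744

(0) 9|_2 = 2^(2 + 1) + 1 ↦ 3^(3 + 1) + 1|_3 = 82 ⇒ 81
(1) 81|_3 = 3^(3 + 1) ↦ 4^(4 + 1)|_4 = 1024 ⇒ 1023
(2) 1023|_4 = 3·4^4 + 3·4^3 + 3·4^2 + 3·4 + 3 ↦ 3·5^5 + 3·5^3 + 3·5^2 + 3·5 + 3|_5 = 9843 ⇒ 9842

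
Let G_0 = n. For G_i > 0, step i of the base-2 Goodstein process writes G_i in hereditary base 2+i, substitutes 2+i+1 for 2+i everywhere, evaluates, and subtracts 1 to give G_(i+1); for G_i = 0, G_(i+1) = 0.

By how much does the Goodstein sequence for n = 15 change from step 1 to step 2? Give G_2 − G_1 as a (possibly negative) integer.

step 0: 15 = 2^(2 + 1) + 2^2 + 2 + 1; sub 3 for 2: 3^(3 + 1) + 3^3 + 3 + 1; = 112; G_1 = 112−1 = 111
step 1: 111 = 3^(3 + 1) + 3^3 + 3; sub 4 for 3: 4^(4 + 1) + 4^4 + 4; = 1284; G_2 = 1284−1 = 1283

1172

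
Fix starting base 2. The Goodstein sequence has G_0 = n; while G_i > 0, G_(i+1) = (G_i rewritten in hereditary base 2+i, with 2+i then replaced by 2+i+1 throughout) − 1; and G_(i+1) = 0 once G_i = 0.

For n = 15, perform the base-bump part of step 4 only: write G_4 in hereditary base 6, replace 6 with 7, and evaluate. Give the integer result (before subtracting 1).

6588345

base 2: 15 = 2^(2 + 1) + 2^2 + 2 + 1; at 3: 3^(3 + 1) + 3^3 + 3 + 1 = 112; next = 111
base 3: 111 = 3^(3 + 1) + 3^3 + 3; at 4: 4^(4 + 1) + 4^4 + 4 = 1284; next = 1283
base 4: 1283 = 4^(4 + 1) + 4^4 + 3; at 5: 5^(5 + 1) + 5^5 + 3 = 18753; next = 18752
base 5: 18752 = 5^(5 + 1) + 5^5 + 2; at 6: 6^(6 + 1) + 6^6 + 2 = 326594; next = 326593
base 6: 326593 = 6^(6 + 1) + 6^6 + 1; at 7: 7^(7 + 1) + 7^7 + 1 = 6588345; next = 6588344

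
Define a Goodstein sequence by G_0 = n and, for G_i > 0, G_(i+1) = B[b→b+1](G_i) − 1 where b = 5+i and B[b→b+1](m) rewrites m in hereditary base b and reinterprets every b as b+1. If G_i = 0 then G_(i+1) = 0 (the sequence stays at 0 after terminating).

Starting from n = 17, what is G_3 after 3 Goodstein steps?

step 0: 17 = 3·5 + 2; sub 6 for 5: 3·6 + 2; = 20; G_1 = 20−1 = 19
step 1: 19 = 3·6 + 1; sub 7 for 6: 3·7 + 1; = 22; G_2 = 22−1 = 21
step 2: 21 = 3·7; sub 8 for 7: 3·8; = 24; G_3 = 24−1 = 23

23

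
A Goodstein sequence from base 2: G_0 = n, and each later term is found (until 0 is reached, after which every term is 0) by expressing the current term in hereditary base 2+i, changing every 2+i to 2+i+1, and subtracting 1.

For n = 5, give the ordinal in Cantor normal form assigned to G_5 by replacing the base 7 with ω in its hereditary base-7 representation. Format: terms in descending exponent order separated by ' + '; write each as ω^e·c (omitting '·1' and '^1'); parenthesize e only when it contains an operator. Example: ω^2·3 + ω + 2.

ω^3·3 + ω^2·3 + ω·3

i=0: 5 = 2^2 + 1 (b=2); 2→3: 3^3 + 1 = 28; 28−1 = 27
i=1: 27 = 3^3 (b=3); 3→4: 4^4 = 256; 256−1 = 255
i=2: 255 = 3·4^3 + 3·4^2 + 3·4 + 3 (b=4); 4→5: 3·5^3 + 3·5^2 + 3·5 + 3 = 468; 468−1 = 467
i=3: 467 = 3·5^3 + 3·5^2 + 3·5 + 2 (b=5); 5→6: 3·6^3 + 3·6^2 + 3·6 + 2 = 776; 776−1 = 775
i=4: 775 = 3·6^3 + 3·6^2 + 3·6 + 1 (b=6); 6→7: 3·7^3 + 3·7^2 + 3·7 + 1 = 1198; 1198−1 = 1197
i=5: 1197 = 3·7^3 + 3·7^2 + 3·7 (b=7); 7→8: 3·8^3 + 3·8^2 + 3·8 = 1752; 1752−1 = 1751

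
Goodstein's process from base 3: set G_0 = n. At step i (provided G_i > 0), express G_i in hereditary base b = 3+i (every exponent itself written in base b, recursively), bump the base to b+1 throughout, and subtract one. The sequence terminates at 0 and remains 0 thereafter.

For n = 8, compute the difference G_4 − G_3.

step 0: 8 = 2·3 + 2; sub 4 for 3: 2·4 + 2; = 10; G_1 = 10−1 = 9
step 1: 9 = 2·4 + 1; sub 5 for 4: 2·5 + 1; = 11; G_2 = 11−1 = 10
step 2: 10 = 2·5; sub 6 for 5: 2·6; = 12; G_3 = 12−1 = 11
step 3: 11 = 6 + 5; sub 7 for 6: 7 + 5; = 12; G_4 = 12−1 = 11

0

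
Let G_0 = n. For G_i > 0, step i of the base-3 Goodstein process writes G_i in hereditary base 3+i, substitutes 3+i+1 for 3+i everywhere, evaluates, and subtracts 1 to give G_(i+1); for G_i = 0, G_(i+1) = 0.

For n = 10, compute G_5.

33

G_0=10  [base 3] 3^2 + 1  →[3↦4]→  4^2 + 1 = 17  −1 ⇒ G_1=16
G_1=16  [base 4] 4^2  →[4↦5]→  5^2 = 25  −1 ⇒ G_2=24
G_2=24  [base 5] 4·5 + 4  →[5↦6]→  4·6 + 4 = 28  −1 ⇒ G_3=27
G_3=27  [base 6] 4·6 + 3  →[6↦7]→  4·7 + 3 = 31  −1 ⇒ G_4=30
G_4=30  [base 7] 4·7 + 2  →[7↦8]→  4·8 + 2 = 34  −1 ⇒ G_5=33
G_5=33  [base 8] 4·8 + 1  →[8↦9]→  4·9 + 1 = 37  −1 ⇒ G_6=36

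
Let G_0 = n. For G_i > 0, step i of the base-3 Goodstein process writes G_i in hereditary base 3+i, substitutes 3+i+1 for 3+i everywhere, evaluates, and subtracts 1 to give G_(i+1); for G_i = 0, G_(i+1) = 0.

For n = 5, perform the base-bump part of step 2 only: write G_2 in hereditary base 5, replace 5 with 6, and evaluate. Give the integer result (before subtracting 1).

(0) 5|_3 = 3 + 2 ↦ 4 + 2|_4 = 6 ⇒ 5
(1) 5|_4 = 4 + 1 ↦ 5 + 1|_5 = 6 ⇒ 5
(2) 5|_5 = 5 ↦ 6|_6 = 6 ⇒ 5

6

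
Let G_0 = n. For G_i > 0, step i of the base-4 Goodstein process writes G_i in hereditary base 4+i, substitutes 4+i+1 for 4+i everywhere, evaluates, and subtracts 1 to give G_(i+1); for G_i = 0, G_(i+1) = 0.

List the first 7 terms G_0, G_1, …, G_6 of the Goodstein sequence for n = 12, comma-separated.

12, 14, 15, 16, 17, 18, 19

(0) 12|_4 = 3·4 ↦ 3·5|_5 = 15 ⇒ 14
(1) 14|_5 = 2·5 + 4 ↦ 2·6 + 4|_6 = 16 ⇒ 15
(2) 15|_6 = 2·6 + 3 ↦ 2·7 + 3|_7 = 17 ⇒ 16
(3) 16|_7 = 2·7 + 2 ↦ 2·8 + 2|_8 = 18 ⇒ 17
(4) 17|_8 = 2·8 + 1 ↦ 2·9 + 1|_9 = 19 ⇒ 18
(5) 18|_9 = 2·9 ↦ 2·10|_10 = 20 ⇒ 19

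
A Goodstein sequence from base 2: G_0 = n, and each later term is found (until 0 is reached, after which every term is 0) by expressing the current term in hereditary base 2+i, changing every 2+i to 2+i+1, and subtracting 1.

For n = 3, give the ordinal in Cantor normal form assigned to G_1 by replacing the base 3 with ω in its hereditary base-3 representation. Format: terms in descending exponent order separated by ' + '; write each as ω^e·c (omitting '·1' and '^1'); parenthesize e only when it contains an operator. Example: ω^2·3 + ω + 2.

G_0=3  [base 2] 2 + 1  →[2↦3]→  3 + 1 = 4  −1 ⇒ G_1=3
G_1=3  [base 3] 3  →[3↦4]→  4 = 4  −1 ⇒ G_2=3

ω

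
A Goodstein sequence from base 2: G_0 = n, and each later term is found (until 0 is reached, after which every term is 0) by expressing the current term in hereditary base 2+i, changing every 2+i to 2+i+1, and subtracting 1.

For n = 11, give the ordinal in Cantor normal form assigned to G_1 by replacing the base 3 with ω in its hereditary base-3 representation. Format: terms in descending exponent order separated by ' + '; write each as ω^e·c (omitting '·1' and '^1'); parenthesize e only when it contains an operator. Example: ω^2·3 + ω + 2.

ω^(ω + 1) + ω

step 0: 11 = 2^(2 + 1) + 2 + 1; sub 3 for 2: 3^(3 + 1) + 3 + 1; = 85; G_1 = 85−1 = 84
step 1: 84 = 3^(3 + 1) + 3; sub 4 for 3: 4^(4 + 1) + 4; = 1028; G_2 = 1028−1 = 1027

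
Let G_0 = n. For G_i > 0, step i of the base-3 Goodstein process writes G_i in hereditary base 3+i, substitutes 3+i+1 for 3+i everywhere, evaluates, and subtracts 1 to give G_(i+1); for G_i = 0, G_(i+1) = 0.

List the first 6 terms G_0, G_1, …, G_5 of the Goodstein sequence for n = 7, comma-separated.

7, 8, 9, 9, 9, 9

[0] 7 ≡ 2·3 + 1 (base 3). Lift 4: 9. −1: 8.
[1] 8 ≡ 2·4 (base 4). Lift 5: 10. −1: 9.
[2] 9 ≡ 5 + 4 (base 5). Lift 6: 10. −1: 9.
[3] 9 ≡ 6 + 3 (base 6). Lift 7: 10. −1: 9.
[4] 9 ≡ 7 + 2 (base 7). Lift 8: 10. −1: 9.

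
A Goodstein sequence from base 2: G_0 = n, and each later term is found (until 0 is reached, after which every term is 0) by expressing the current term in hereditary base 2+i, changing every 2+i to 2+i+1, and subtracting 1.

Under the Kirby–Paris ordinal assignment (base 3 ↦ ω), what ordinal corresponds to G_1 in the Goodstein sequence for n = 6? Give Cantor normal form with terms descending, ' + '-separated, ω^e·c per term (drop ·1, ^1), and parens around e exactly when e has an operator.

ω^ω + 2

6 —HB2→ 2^2 + 2 —bump→ 3^3 + 3 = 30 —(−1)→ 29
29 —HB3→ 3^3 + 2 —bump→ 4^4 + 2 = 258 —(−1)→ 257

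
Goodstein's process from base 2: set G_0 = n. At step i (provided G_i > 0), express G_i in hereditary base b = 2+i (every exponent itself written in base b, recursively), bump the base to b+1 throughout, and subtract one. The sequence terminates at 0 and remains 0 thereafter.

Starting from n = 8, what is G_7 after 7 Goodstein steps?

774841151

(0) 8|_2 = 2^(2 + 1) ↦ 3^(3 + 1)|_3 = 81 ⇒ 80
(1) 80|_3 = 2·3^3 + 2·3^2 + 2·3 + 2 ↦ 2·4^4 + 2·4^2 + 2·4 + 2|_4 = 554 ⇒ 553
(2) 553|_4 = 2·4^4 + 2·4^2 + 2·4 + 1 ↦ 2·5^5 + 2·5^2 + 2·5 + 1|_5 = 6311 ⇒ 6310
(3) 6310|_5 = 2·5^5 + 2·5^2 + 2·5 ↦ 2·6^6 + 2·6^2 + 2·6|_6 = 93396 ⇒ 93395
(4) 93395|_6 = 2·6^6 + 2·6^2 + 6 + 5 ↦ 2·7^7 + 2·7^2 + 7 + 5|_7 = 1647196 ⇒ 1647195
(5) 1647195|_7 = 2·7^7 + 2·7^2 + 7 + 4 ↦ 2·8^8 + 2·8^2 + 8 + 4|_8 = 33554572 ⇒ 33554571
(6) 33554571|_8 = 2·8^8 + 2·8^2 + 8 + 3 ↦ 2·9^9 + 2·9^2 + 9 + 3|_9 = 774841152 ⇒ 774841151
(7) 774841151|_9 = 2·9^9 + 2·9^2 + 9 + 2 ↦ 2·10^10 + 2·10^2 + 10 + 2|_10 = 20000000212 ⇒ 20000000211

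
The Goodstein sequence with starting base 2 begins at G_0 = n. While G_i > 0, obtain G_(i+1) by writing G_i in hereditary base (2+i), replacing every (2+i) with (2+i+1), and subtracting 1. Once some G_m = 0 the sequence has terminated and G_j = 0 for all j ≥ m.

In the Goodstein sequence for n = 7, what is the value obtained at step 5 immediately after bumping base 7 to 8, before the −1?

i=0: 7 = 2^2 + 2 + 1 (b=2); 2→3: 3^3 + 3 + 1 = 31; 31−1 = 30
i=1: 30 = 3^3 + 3 (b=3); 3→4: 4^4 + 4 = 260; 260−1 = 259
i=2: 259 = 4^4 + 3 (b=4); 4→5: 5^5 + 3 = 3128; 3128−1 = 3127
i=3: 3127 = 5^5 + 2 (b=5); 5→6: 6^6 + 2 = 46658; 46658−1 = 46657
i=4: 46657 = 6^6 + 1 (b=6); 6→7: 7^7 + 1 = 823544; 823544−1 = 823543
i=5: 823543 = 7^7 (b=7); 7→8: 8^8 = 16777216; 16777216−1 = 16777215

16777216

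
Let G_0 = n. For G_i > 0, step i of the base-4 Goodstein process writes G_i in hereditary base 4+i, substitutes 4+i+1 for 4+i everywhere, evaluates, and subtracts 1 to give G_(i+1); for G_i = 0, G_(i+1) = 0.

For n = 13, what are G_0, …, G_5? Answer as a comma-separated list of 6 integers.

13, 15, 17, 18, 19, 20

i=0: 13 = 3·4 + 1 (b=4); 4→5: 3·5 + 1 = 16; 16−1 = 15
i=1: 15 = 3·5 (b=5); 5→6: 3·6 = 18; 18−1 = 17
i=2: 17 = 2·6 + 5 (b=6); 6→7: 2·7 + 5 = 19; 19−1 = 18
i=3: 18 = 2·7 + 4 (b=7); 7→8: 2·8 + 4 = 20; 20−1 = 19
i=4: 19 = 2·8 + 3 (b=8); 8→9: 2·9 + 3 = 21; 21−1 = 20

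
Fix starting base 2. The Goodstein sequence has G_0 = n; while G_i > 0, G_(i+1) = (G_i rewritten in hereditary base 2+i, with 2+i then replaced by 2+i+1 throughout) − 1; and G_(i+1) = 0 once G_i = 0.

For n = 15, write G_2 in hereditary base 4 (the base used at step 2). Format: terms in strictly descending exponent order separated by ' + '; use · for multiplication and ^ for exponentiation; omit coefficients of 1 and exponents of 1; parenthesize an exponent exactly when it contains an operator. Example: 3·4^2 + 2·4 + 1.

[0] 15 ≡ 2^(2 + 1) + 2^2 + 2 + 1 (base 2). Lift 3: 112. −1: 111.
[1] 111 ≡ 3^(3 + 1) + 3^3 + 3 (base 3). Lift 4: 1284. −1: 1283.
[2] 1283 ≡ 4^(4 + 1) + 4^4 + 3 (base 4). Lift 5: 18753. −1: 18752.

4^(4 + 1) + 4^4 + 3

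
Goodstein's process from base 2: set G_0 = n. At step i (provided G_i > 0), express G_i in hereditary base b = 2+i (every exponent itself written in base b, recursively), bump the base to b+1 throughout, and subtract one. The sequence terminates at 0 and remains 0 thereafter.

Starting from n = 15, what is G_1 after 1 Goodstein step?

G_0=15  [base 2] 2^(2 + 1) + 2^2 + 2 + 1  →[2↦3]→  3^(3 + 1) + 3^3 + 3 + 1 = 112  −1 ⇒ G_1=111
G_1=111  [base 3] 3^(3 + 1) + 3^3 + 3  →[3↦4]→  4^(4 + 1) + 4^4 + 4 = 1284  −1 ⇒ G_2=1283

111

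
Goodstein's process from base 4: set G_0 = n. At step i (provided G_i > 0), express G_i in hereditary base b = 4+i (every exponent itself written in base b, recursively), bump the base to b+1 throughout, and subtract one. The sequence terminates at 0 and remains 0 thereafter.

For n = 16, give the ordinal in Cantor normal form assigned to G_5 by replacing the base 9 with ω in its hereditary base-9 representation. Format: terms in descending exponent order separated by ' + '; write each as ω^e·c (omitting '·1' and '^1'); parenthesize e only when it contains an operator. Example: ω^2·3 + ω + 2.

ω·4

[0] 16 ≡ 4^2 (base 4). Lift 5: 25. −1: 24.
[1] 24 ≡ 4·5 + 4 (base 5). Lift 6: 28. −1: 27.
[2] 27 ≡ 4·6 + 3 (base 6). Lift 7: 31. −1: 30.
[3] 30 ≡ 4·7 + 2 (base 7). Lift 8: 34. −1: 33.
[4] 33 ≡ 4·8 + 1 (base 8). Lift 9: 37. −1: 36.
[5] 36 ≡ 4·9 (base 9). Lift 10: 40. −1: 39.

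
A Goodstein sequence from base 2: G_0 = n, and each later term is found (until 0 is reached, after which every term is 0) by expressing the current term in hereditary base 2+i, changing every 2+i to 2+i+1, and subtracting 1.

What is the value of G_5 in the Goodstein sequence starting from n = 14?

base 2: 14 = 2^(2 + 1) + 2^2 + 2; at 3: 3^(3 + 1) + 3^3 + 3 = 111; next = 110
base 3: 110 = 3^(3 + 1) + 3^3 + 2; at 4: 4^(4 + 1) + 4^4 + 2 = 1282; next = 1281
base 4: 1281 = 4^(4 + 1) + 4^4 + 1; at 5: 5^(5 + 1) + 5^5 + 1 = 18751; next = 18750
base 5: 18750 = 5^(5 + 1) + 5^5; at 6: 6^(6 + 1) + 6^6 = 326592; next = 326591
base 6: 326591 = 6^(6 + 1) + 5·6^5 + 5·6^4 + 5·6^3 + 5·6^2 + 5·6 + 5; at 7: 7^(7 + 1) + 5·7^5 + 5·7^4 + 5·7^3 + 5·7^2 + 5·7 + 5 = 5862841; next = 5862840
base 7: 5862840 = 7^(7 + 1) + 5·7^5 + 5·7^4 + 5·7^3 + 5·7^2 + 5·7 + 4; at 8: 8^(8 + 1) + 5·8^5 + 5·8^4 + 5·8^3 + 5·8^2 + 5·8 + 4 = 134404972; next = 134404971

5862840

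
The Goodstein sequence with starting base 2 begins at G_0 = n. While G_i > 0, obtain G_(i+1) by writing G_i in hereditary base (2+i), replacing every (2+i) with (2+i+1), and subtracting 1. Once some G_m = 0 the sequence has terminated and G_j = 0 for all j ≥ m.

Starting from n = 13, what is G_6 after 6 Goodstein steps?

134219479

(0) 13|_2 = 2^(2 + 1) + 2^2 + 1 ↦ 3^(3 + 1) + 3^3 + 1|_3 = 109 ⇒ 108
(1) 108|_3 = 3^(3 + 1) + 3^3 ↦ 4^(4 + 1) + 4^4|_4 = 1280 ⇒ 1279
(2) 1279|_4 = 4^(4 + 1) + 3·4^3 + 3·4^2 + 3·4 + 3 ↦ 5^(5 + 1) + 3·5^3 + 3·5^2 + 3·5 + 3|_5 = 16093 ⇒ 16092
(3) 16092|_5 = 5^(5 + 1) + 3·5^3 + 3·5^2 + 3·5 + 2 ↦ 6^(6 + 1) + 3·6^3 + 3·6^2 + 3·6 + 2|_6 = 280712 ⇒ 280711
(4) 280711|_6 = 6^(6 + 1) + 3·6^3 + 3·6^2 + 3·6 + 1 ↦ 7^(7 + 1) + 3·7^3 + 3·7^2 + 3·7 + 1|_7 = 5765999 ⇒ 5765998
(5) 5765998|_7 = 7^(7 + 1) + 3·7^3 + 3·7^2 + 3·7 ↦ 8^(8 + 1) + 3·8^3 + 3·8^2 + 3·8|_8 = 134219480 ⇒ 134219479
(6) 134219479|_8 = 8^(8 + 1) + 3·8^3 + 3·8^2 + 2·8 + 7 ↦ 9^(9 + 1) + 3·9^3 + 3·9^2 + 2·9 + 7|_9 = 3486786856 ⇒ 3486786855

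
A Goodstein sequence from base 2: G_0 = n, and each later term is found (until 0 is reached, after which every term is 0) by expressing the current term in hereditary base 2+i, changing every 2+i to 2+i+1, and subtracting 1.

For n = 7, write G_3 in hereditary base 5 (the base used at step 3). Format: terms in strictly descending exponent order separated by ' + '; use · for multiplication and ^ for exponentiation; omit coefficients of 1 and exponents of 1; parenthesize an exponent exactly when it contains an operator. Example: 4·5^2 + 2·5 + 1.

5^5 + 2

G_0 = 7. HB_2(7) = 2^2 + 2 + 1. Bump = 31. G_1 = 30.
G_1 = 30. HB_3(30) = 3^3 + 3. Bump = 260. G_2 = 259.
G_2 = 259. HB_4(259) = 4^4 + 3. Bump = 3128. G_3 = 3127.
G_3 = 3127. HB_5(3127) = 5^5 + 2. Bump = 46658. G_4 = 46657.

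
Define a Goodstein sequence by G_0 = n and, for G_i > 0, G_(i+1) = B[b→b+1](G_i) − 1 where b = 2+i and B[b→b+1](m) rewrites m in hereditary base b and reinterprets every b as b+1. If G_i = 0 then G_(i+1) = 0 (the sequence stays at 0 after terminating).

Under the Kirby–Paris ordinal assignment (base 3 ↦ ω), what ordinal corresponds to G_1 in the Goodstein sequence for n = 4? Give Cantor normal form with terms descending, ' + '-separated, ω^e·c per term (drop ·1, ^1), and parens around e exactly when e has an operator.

4 —HB2→ 2^2 —bump→ 3^3 = 27 —(−1)→ 26
26 —HB3→ 2·3^2 + 2·3 + 2 —bump→ 2·4^2 + 2·4 + 2 = 42 —(−1)→ 41

ω^2·2 + ω·2 + 2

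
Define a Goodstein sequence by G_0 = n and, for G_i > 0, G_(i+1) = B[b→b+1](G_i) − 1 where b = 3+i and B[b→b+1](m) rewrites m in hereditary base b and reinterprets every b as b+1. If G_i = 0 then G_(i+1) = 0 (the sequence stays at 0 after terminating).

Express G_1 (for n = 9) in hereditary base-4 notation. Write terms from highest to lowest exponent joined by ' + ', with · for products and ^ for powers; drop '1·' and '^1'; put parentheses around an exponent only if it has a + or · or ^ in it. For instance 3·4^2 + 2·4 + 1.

3·4 + 3

base 3: 9 = 3^2; at 4: 4^2 = 16; next = 15
base 4: 15 = 3·4 + 3; at 5: 3·5 + 3 = 18; next = 17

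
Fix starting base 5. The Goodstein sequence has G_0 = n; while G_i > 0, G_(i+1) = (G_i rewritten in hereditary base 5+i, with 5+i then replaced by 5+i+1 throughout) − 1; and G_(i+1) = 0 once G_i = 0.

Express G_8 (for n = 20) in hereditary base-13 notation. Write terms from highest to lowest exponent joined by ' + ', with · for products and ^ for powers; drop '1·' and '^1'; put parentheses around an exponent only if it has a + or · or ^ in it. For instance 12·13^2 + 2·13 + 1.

(0) 20|_5 = 4·5 ↦ 4·6|_6 = 24 ⇒ 23
(1) 23|_6 = 3·6 + 5 ↦ 3·7 + 5|_7 = 26 ⇒ 25
(2) 25|_7 = 3·7 + 4 ↦ 3·8 + 4|_8 = 28 ⇒ 27
(3) 27|_8 = 3·8 + 3 ↦ 3·9 + 3|_9 = 30 ⇒ 29
(4) 29|_9 = 3·9 + 2 ↦ 3·10 + 2|_10 = 32 ⇒ 31
(5) 31|_10 = 3·10 + 1 ↦ 3·11 + 1|_11 = 34 ⇒ 33
(6) 33|_11 = 3·11 ↦ 3·12|_12 = 36 ⇒ 35
(7) 35|_12 = 2·12 + 11 ↦ 2·13 + 11|_13 = 37 ⇒ 36
(8) 36|_13 = 2·13 + 10 ↦ 2·14 + 10|_14 = 38 ⇒ 37

2·13 + 10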